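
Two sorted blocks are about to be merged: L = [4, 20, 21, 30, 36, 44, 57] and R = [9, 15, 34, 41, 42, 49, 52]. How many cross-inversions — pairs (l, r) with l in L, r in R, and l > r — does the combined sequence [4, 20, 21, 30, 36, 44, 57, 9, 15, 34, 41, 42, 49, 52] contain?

Split inversions: 21

For each element r of the right run, count left-run elements greater than r:
r = 9: 20, 21, 30, 36, 44, 57 → 6
r = 15: 20, 21, 30, 36, 44, 57 → 6
r = 34: 36, 44, 57 → 3
r = 41: 44, 57 → 2
r = 42: 44, 57 → 2
r = 49: 57 → 1
r = 52: 57 → 1
Cross-inversions: 6 + 6 + 3 + 2 + 2 + 1 + 1 = 21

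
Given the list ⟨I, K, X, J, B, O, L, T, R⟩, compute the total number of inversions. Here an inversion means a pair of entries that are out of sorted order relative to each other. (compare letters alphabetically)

12

Sweep left to right; for each value list the smaller values that follow it:
I → B → 1
K → J, B → 2
X → J, B, O, L, T, R → 6
J → B → 1
B → none → 0
O → L → 1
L → none → 0
T → R → 1
R → none → 0
Sum: 1 + 2 + 6 + 1 + 0 + 1 + 0 + 1 + 0 = 12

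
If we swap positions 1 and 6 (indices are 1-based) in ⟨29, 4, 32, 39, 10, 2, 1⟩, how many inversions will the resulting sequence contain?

Positions 1 and 6 hold 29 and 2; after swapping, the array is [2, 4, 32, 39, 10, 29, 1].
For each element, count later entries that are smaller:
2: 1
4: 1
32: 3
39: 3
10: 1
29: 1
1: 0
Sum: 1 + 1 + 3 + 3 + 1 + 1 + 0 = 10

There are 10 inversions.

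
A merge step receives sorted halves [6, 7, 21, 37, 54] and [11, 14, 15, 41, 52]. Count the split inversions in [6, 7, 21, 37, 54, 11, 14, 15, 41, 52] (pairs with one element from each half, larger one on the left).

For each element r of the right run, count left-run elements greater than r:
r = 11: 21, 37, 54 → 3
r = 14: 21, 37, 54 → 3
r = 15: 21, 37, 54 → 3
r = 41: 54 → 1
r = 52: 54 → 1
Cross-inversions: 3 + 3 + 3 + 1 + 1 = 11

11 split inversions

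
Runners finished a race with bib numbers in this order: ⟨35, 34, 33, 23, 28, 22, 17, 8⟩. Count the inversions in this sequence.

Element-by-element contributions:
35: 7
34: 6
33: 5
23: 3
28: 3
22: 2
17: 1
8: 0
Sum: 7 + 6 + 5 + 3 + 3 + 2 + 1 + 0 = 27

27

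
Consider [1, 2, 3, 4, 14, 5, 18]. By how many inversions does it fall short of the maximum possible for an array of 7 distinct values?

20 inversions short

Maximum inversions for 7 distinct elements is C(7, 2) = 7·6/2 = 21.
Current inversions — for each element, count later smaller elements:
1: 0
2: 0
3: 0
4: 0
14: 1
5: 0
18: 0
Current total: 0 + 0 + 0 + 0 + 1 + 0 + 0 = 1
Shortfall: 21 − 1 = 20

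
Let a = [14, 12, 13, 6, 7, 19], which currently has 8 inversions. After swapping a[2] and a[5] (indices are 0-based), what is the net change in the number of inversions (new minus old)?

+1

Positions 2 and 5 hold 13 and 19; after swapping, the array is [14, 12, 19, 6, 7, 13].
Element-by-element contributions:
14 → 12, 6, 7, 13 → 4
12 → 6, 7 → 2
19 → 6, 7, 13 → 3
6 → none → 0
7 → none → 0
13 → none → 0
Sum: 4 + 2 + 3 + 0 + 0 + 0 = 9
Change: 9 − 8 = +1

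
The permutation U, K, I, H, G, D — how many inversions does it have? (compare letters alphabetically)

15 inversions

Sweep left to right; for each value list the smaller values that follow it:
U: 5
K: 4
I: 3
H: 2
G: 1
D: 0
Sum: 5 + 4 + 3 + 2 + 1 + 0 = 15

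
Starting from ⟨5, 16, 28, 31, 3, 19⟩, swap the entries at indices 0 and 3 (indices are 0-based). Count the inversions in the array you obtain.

11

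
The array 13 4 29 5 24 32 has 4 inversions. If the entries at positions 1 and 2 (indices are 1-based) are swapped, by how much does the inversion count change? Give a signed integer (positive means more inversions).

-1

Positions 1 and 2 hold 13 and 4; after swapping, the array is [4, 13, 29, 5, 24, 32].
Sweep left to right; for each value list the smaller values that follow it:
4: 0
13: 1
29: 2
5: 0
24: 0
32: 0
Sum: 0 + 1 + 2 + 0 + 0 + 0 = 3
Change: 3 − 4 = -1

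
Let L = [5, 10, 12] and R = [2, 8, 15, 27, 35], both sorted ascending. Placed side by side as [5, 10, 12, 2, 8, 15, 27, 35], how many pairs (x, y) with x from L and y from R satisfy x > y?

Take each right-half value and tally the left-half values above it:
r = 2: 5, 10, 12 → 3
r = 8: 10, 12 → 2
r = 15: none → 0
r = 27: none → 0
r = 35: none → 0
Cross-inversions: 3 + 2 + 0 + 0 + 0 = 5

5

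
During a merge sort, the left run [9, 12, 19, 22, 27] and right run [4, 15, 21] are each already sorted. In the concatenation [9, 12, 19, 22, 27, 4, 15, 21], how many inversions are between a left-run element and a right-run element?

10

Count, for every r in R, how many entries of L exceed r:
r = 4: 9, 12, 19, 22, 27 → 5
r = 15: 19, 22, 27 → 3
r = 21: 22, 27 → 2
Cross-inversions: 5 + 3 + 2 = 10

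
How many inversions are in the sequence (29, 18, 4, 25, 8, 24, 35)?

Listing every pair i<j with a[i]>a[j] (using 1-based positions):
(1,2): 29 > 18
(1,3): 29 > 4
(1,4): 29 > 25
(1,5): 29 > 8
(1,6): 29 > 24
(2,3): 18 > 4
(2,5): 18 > 8
(4,5): 25 > 8
(4,6): 25 > 24
That's 9 pairs.

9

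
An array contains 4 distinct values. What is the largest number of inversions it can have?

6 inversions

The maximum occurs when the array is in strictly decreasing order: every one of the C(4, 2) pairs is inverted.
C(4, 2) = 4·3/2 = 6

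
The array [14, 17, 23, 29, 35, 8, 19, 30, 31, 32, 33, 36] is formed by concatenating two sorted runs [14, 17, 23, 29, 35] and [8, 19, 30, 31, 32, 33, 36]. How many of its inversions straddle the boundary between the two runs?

12

For each element r of the right run, count left-run elements greater than r:
r = 8: 14, 17, 23, 29, 35 → 5
r = 19: 23, 29, 35 → 3
r = 30: 35 → 1
r = 31: 35 → 1
r = 32: 35 → 1
r = 33: 35 → 1
r = 36: none → 0
Cross-inversions: 5 + 3 + 1 + 1 + 1 + 1 + 0 = 12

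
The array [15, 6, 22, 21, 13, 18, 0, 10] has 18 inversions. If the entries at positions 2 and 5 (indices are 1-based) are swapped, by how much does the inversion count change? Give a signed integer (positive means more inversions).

Positions 2 and 5 hold 6 and 13; after swapping, the array is [15, 13, 22, 21, 6, 18, 0, 10].
Count, for each position, how many later elements it exceeds:
15 → 13, 6, 0, 10 → 4
13 → 6, 0, 10 → 3
22 → 21, 6, 18, 0, 10 → 5
21 → 6, 18, 0, 10 → 4
6 → 0 → 1
18 → 0, 10 → 2
0 → none → 0
10 → none → 0
Sum: 4 + 3 + 5 + 4 + 1 + 2 + 0 + 0 = 19
Change: 19 − 18 = +1

+1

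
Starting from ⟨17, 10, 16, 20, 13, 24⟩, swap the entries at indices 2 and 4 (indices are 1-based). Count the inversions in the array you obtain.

8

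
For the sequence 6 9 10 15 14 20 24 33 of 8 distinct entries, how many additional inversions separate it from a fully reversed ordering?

Maximum inversions for 8 distinct elements is C(8, 2) = 8·7/2 = 28.
Current inversions — for each element, count later smaller elements:
6: 0
9: 0
10: 0
15: 1
14: 0
20: 0
24: 0
33: 0
Current total: 0 + 0 + 0 + 1 + 0 + 0 + 0 + 0 = 1
Shortfall: 28 − 1 = 27

27 inversions short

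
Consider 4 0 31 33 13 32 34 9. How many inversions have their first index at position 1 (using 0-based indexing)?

The element at index 1 is 0.
Elements after it: 31, 33, 13, 32, 34, 9
None of them are smaller than 0.

0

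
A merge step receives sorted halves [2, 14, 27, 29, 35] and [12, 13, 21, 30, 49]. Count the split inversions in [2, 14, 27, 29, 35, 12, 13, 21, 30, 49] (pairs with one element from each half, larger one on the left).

Count, for every r in R, how many entries of L exceed r:
r = 12: 14, 27, 29, 35 → 4
r = 13: 14, 27, 29, 35 → 4
r = 21: 27, 29, 35 → 3
r = 30: 35 → 1
r = 49: none → 0
Cross-inversions: 4 + 4 + 3 + 1 + 0 = 12

12 cross-inversions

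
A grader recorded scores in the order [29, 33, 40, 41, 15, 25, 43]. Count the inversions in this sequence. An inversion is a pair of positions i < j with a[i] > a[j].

8

Count, for each position, how many later elements it exceeds:
29: 2
33: 2
40: 2
41: 2
15: 0
25: 0
43: 0
Sum: 2 + 2 + 2 + 2 + 0 + 0 + 0 = 8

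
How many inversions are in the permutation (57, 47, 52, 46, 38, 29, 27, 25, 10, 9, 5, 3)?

Sweep left to right; for each value list the smaller values that follow it:
57 → 47, 52, 46, 38, 29, 27, 25, 10, 9, 5, 3 → 11
47 → 46, 38, 29, 27, 25, 10, 9, 5, 3 → 9
52 → 46, 38, 29, 27, 25, 10, 9, 5, 3 → 9
46 → 38, 29, 27, 25, 10, 9, 5, 3 → 8
38 → 29, 27, 25, 10, 9, 5, 3 → 7
29 → 27, 25, 10, 9, 5, 3 → 6
27 → 25, 10, 9, 5, 3 → 5
25 → 10, 9, 5, 3 → 4
10 → 9, 5, 3 → 3
9 → 5, 3 → 2
5 → 3 → 1
3 → none → 0
Sum: 11 + 9 + 9 + 8 + 7 + 6 + 5 + 4 + 3 + 2 + 1 + 0 = 65

65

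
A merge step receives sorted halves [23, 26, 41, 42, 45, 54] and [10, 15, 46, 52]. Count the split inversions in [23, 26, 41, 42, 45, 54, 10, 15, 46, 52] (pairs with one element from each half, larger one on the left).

For each element r of the right run, count left-run elements greater than r:
r = 10: 23, 26, 41, 42, 45, 54 → 6
r = 15: 23, 26, 41, 42, 45, 54 → 6
r = 46: 54 → 1
r = 52: 54 → 1
Cross-inversions: 6 + 6 + 1 + 1 = 14

14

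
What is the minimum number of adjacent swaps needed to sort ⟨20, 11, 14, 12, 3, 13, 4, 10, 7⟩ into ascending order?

26

Each adjacent swap fixes exactly one inversion, so the minimum swap count equals the number of inversions.
Count inversions — for each element, later elements that are smaller:
20: 11, 14, 12, 3, 13, 4, 10, 7 → 8
11: 3, 4, 10, 7 → 4
14: 12, 3, 13, 4, 10, 7 → 6
12: 3, 4, 10, 7 → 4
3: none → 0
13: 4, 10, 7 → 3
4: none → 0
10: 7 → 1
7: none → 0
Total inversions: 8 + 4 + 6 + 4 + 0 + 3 + 0 + 1 + 0 = 26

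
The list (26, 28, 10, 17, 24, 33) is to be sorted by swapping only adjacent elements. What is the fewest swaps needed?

Each adjacent swap fixes exactly one inversion, so the minimum swap count equals the number of inversions.
Count inversions — for each element, later elements that are smaller:
26: 10, 17, 24 → 3
28: 10, 17, 24 → 3
10: none → 0
17: none → 0
24: none → 0
33: none → 0
Total inversions: 3 + 3 + 0 + 0 + 0 + 0 = 6

There are 6 swaps.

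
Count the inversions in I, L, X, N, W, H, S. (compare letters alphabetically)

9

Listing every pair i<j with a[i]>a[j] (using 0-based positions):
(0,5): I > H
(1,5): L > H
(2,3): X > N
(2,4): X > W
(2,5): X > H
(2,6): X > S
(3,5): N > H
(4,5): W > H
(4,6): W > S
That's 9 pairs.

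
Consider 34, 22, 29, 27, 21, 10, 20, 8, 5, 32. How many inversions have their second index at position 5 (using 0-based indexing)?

5 such elements

The element at index 5 is 10.
Elements before it: 34, 22, 29, 27, 21
Those larger than 10: 34, 22, 29, 27, 21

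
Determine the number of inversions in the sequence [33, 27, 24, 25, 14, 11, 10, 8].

27

Element-by-element contributions:
33 → 27, 24, 25, 14, 11, 10, 8 → 7
27 → 24, 25, 14, 11, 10, 8 → 6
24 → 14, 11, 10, 8 → 4
25 → 14, 11, 10, 8 → 4
14 → 11, 10, 8 → 3
11 → 10, 8 → 2
10 → 8 → 1
8 → none → 0
Sum: 7 + 6 + 4 + 4 + 3 + 2 + 1 + 0 = 27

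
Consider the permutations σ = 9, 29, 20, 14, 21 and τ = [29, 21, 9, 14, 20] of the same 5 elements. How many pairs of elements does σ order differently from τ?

There are 5 discordant pairs.

Assign each item its position (1..5) in the first ordering, then rewrite the second ordering as that position sequence:
positions: 9→1, 29→2, 20→3, 14→4, 21→5
second ordering as positions: [2, 5, 1, 4, 3]
Discordant pairs = inversions in this position sequence.
2: 1 → 1
5: 1, 4, 3 → 3
1: 0
4: 3 → 1
3: 0
Total: 1 + 3 + 0 + 1 + 0 = 5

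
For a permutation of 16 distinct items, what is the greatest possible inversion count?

The maximum occurs when the array is in strictly decreasing order: every one of the C(16, 2) pairs is inverted.
C(16, 2) = 16·15/2 = 120

120 inversions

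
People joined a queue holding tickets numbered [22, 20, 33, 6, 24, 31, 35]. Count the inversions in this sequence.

6 out-of-order pairs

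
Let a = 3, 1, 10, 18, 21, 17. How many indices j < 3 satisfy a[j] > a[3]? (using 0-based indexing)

0

The element at index 3 is 18.
Elements before it: 3, 1, 10
None of them are larger than 18.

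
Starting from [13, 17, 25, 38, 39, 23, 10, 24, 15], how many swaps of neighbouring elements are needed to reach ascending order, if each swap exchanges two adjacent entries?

18 adjacent swaps

Each adjacent swap fixes exactly one inversion, so the minimum swap count equals the number of inversions.
Count inversions — for each element, later elements that are smaller:
13: 10 → 1
17: 10, 15 → 2
25: 23, 10, 24, 15 → 4
38: 23, 10, 24, 15 → 4
39: 23, 10, 24, 15 → 4
23: 10, 15 → 2
10: none → 0
24: 15 → 1
15: none → 0
Total inversions: 1 + 2 + 4 + 4 + 4 + 2 + 0 + 1 + 0 = 18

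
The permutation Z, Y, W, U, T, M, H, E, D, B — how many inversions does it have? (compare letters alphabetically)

45 inversions

Sweep left to right; for each value list the smaller values that follow it:
Z → Y, W, U, T, M, H, E, D, B → 9
Y → W, U, T, M, H, E, D, B → 8
W → U, T, M, H, E, D, B → 7
U → T, M, H, E, D, B → 6
T → M, H, E, D, B → 5
M → H, E, D, B → 4
H → E, D, B → 3
E → D, B → 2
D → B → 1
B → none → 0
Sum: 9 + 8 + 7 + 6 + 5 + 4 + 3 + 2 + 1 + 0 = 45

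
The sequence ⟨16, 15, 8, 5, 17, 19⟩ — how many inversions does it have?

Inversions: 6

Inversion pairs (indices are 0-based):
(0,1): 16 > 15
(0,2): 16 > 8
(0,3): 16 > 5
(1,2): 15 > 8
(1,3): 15 > 5
(2,3): 8 > 5
That's 6 pairs.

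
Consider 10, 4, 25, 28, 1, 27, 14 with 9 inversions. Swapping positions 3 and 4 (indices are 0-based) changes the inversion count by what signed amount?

Positions 3 and 4 hold 28 and 1; after swapping, the array is [10, 4, 25, 1, 28, 27, 14].
For each element, count later entries that are smaller:
10: 2
4: 1
25: 2
1: 0
28: 2
27: 1
14: 0
Sum: 2 + 1 + 2 + 0 + 2 + 1 + 0 = 8
Change: 8 − 9 = -1

-1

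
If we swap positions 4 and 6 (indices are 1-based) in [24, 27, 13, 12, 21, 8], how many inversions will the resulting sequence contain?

Positions 4 and 6 hold 12 and 8; after swapping, the array is [24, 27, 13, 8, 21, 12].
Sweep left to right; for each value list the smaller values that follow it:
24 → 13, 8, 21, 12 → 4
27 → 13, 8, 21, 12 → 4
13 → 8, 12 → 2
8 → none → 0
21 → 12 → 1
12 → none → 0
Sum: 4 + 4 + 2 + 0 + 1 + 0 = 11

There are 11 inversions.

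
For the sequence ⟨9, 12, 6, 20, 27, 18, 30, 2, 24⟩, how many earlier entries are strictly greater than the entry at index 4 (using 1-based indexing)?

0 such elements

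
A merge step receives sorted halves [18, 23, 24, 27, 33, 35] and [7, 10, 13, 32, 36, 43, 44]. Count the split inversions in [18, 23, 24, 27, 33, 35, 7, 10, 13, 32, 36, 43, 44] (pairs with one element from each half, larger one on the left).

20

Take each right-half value and tally the left-half values above it:
r = 7: 18, 23, 24, 27, 33, 35 → 6
r = 10: 18, 23, 24, 27, 33, 35 → 6
r = 13: 18, 23, 24, 27, 33, 35 → 6
r = 32: 33, 35 → 2
r = 36: none → 0
r = 43: none → 0
r = 44: none → 0
Cross-inversions: 6 + 6 + 6 + 2 + 0 + 0 + 0 = 20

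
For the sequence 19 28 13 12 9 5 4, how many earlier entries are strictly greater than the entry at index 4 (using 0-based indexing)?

4

The element at index 4 is 9.
Elements before it: 19, 28, 13, 12
Those larger than 9: 19, 28, 13, 12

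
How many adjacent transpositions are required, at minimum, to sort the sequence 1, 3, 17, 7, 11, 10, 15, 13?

7 swaps

The minimum number of adjacent swaps to sort an array equals its inversion count, since every such swap removes exactly one inversion.
Count inversions — for each element, later elements that are smaller:
1: none → 0
3: none → 0
17: 7, 11, 10, 15, 13 → 5
7: none → 0
11: 10 → 1
10: none → 0
15: 13 → 1
13: none → 0
Total inversions: 0 + 0 + 5 + 0 + 1 + 0 + 1 + 0 = 7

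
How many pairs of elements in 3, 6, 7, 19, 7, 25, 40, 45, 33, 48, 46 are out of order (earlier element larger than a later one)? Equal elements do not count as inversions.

4

Count, for each position, how many later elements it exceeds:
3: 0
6: 0
7: 0
19: 1
7: 0
25: 0
40: 1
45: 1
33: 0
48: 1
46: 0
Sum: 0 + 0 + 0 + 1 + 0 + 0 + 1 + 1 + 0 + 1 + 0 = 4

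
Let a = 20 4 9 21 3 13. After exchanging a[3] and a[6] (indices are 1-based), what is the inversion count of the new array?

Positions 3 and 6 hold 9 and 13; after swapping, the array is [20, 4, 13, 21, 3, 9].
Count, for each position, how many later elements it exceeds:
20: 4
4: 1
13: 2
21: 2
3: 0
9: 0
Sum: 4 + 1 + 2 + 2 + 0 + 0 = 9

9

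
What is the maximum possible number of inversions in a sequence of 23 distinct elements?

253 inversions

The maximum occurs when the array is in strictly decreasing order: every one of the C(23, 2) pairs is inverted.
C(23, 2) = 23·22/2 = 253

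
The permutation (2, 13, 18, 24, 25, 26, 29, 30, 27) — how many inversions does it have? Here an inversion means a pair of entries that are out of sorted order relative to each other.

2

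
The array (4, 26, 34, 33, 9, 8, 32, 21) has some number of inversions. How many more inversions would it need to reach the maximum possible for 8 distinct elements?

14 inversions short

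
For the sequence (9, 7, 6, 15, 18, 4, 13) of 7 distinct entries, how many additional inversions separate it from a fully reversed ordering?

11 inversions short

Maximum inversions for 7 distinct elements is C(7, 2) = 7·6/2 = 21.
Current inversions — for each element, count later smaller elements:
9: 3
7: 2
6: 1
15: 2
18: 2
4: 0
13: 0
Current total: 3 + 2 + 1 + 2 + 2 + 0 + 0 = 10
Shortfall: 21 − 10 = 11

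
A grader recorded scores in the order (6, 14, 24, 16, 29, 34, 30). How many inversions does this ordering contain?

Count, for each position, how many later elements it exceeds:
6 → none → 0
14 → none → 0
24 → 16 → 1
16 → none → 0
29 → none → 0
34 → 30 → 1
30 → none → 0
Sum: 0 + 0 + 1 + 0 + 0 + 1 + 0 = 2

2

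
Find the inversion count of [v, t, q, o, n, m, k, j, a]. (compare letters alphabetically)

Sweep left to right; for each value list the smaller values that follow it:
v → t, q, o, n, m, k, j, a → 8
t → q, o, n, m, k, j, a → 7
q → o, n, m, k, j, a → 6
o → n, m, k, j, a → 5
n → m, k, j, a → 4
m → k, j, a → 3
k → j, a → 2
j → a → 1
a → none → 0
Sum: 8 + 7 + 6 + 5 + 4 + 3 + 2 + 1 + 0 = 36

36 out-of-order pairs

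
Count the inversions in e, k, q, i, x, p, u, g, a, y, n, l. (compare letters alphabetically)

Element-by-element contributions:
e → a → 1
k → i, g, a → 3
q → i, p, g, a, n, l → 6
i → g, a → 2
x → p, u, g, a, n, l → 6
p → g, a, n, l → 4
u → g, a, n, l → 4
g → a → 1
a → none → 0
y → n, l → 2
n → l → 1
l → none → 0
Sum: 1 + 3 + 6 + 2 + 6 + 4 + 4 + 1 + 0 + 2 + 1 + 0 = 30

30 inversions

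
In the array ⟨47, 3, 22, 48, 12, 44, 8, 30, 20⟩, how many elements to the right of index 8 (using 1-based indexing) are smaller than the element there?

The element at index 8 is 30.
Elements after it: 20
Those smaller than 30: 20

1 such element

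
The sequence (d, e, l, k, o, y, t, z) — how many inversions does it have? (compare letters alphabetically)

2 inversions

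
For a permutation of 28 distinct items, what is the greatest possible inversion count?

378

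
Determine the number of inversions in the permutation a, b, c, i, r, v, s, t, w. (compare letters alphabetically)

For each element, count later entries that are smaller:
a → none → 0
b → none → 0
c → none → 0
i → none → 0
r → none → 0
v → s, t → 2
s → none → 0
t → none → 0
w → none → 0
Sum: 0 + 0 + 0 + 0 + 0 + 2 + 0 + 0 + 0 = 2

There are 2 out-of-order pairs.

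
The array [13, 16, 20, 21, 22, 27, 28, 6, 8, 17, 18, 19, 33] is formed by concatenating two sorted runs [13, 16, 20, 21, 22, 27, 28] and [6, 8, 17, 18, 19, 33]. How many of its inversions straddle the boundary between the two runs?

For each element r of the right run, count left-run elements greater than r:
r = 6: 13, 16, 20, 21, 22, 27, 28 → 7
r = 8: 13, 16, 20, 21, 22, 27, 28 → 7
r = 17: 20, 21, 22, 27, 28 → 5
r = 18: 20, 21, 22, 27, 28 → 5
r = 19: 20, 21, 22, 27, 28 → 5
r = 33: none → 0
Cross-inversions: 7 + 7 + 5 + 5 + 5 + 0 = 29

29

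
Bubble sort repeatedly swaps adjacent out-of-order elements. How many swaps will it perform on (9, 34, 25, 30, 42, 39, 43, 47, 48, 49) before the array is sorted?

3

Each adjacent swap fixes exactly one inversion, so the minimum swap count equals the number of inversions.
Count inversions — for each element, later elements that are smaller:
9: none → 0
34: 25, 30 → 2
25: none → 0
30: none → 0
42: 39 → 1
39: none → 0
43: none → 0
47: none → 0
48: none → 0
49: none → 0
Total inversions: 0 + 2 + 0 + 0 + 1 + 0 + 0 + 0 + 0 + 0 = 3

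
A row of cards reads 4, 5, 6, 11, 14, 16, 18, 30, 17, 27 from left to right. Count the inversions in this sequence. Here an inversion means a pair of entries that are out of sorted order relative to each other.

3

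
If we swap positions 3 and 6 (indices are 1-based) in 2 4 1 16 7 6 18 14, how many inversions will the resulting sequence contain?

There are 8 inversions.

Positions 3 and 6 hold 1 and 6; after swapping, the array is [2, 4, 6, 16, 7, 1, 18, 14].
Sweep left to right; for each value list the smaller values that follow it:
2: 1
4: 1
6: 1
16: 3
7: 1
1: 0
18: 1
14: 0
Sum: 1 + 1 + 1 + 3 + 1 + 0 + 1 + 0 = 8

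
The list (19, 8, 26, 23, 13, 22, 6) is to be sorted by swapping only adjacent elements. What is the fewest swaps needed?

Each adjacent swap fixes exactly one inversion, so the minimum swap count equals the number of inversions.
Count inversions — for each element, later elements that are smaller:
19: 8, 13, 6 → 3
8: 6 → 1
26: 23, 13, 22, 6 → 4
23: 13, 22, 6 → 3
13: 6 → 1
22: 6 → 1
6: none → 0
Total inversions: 3 + 1 + 4 + 3 + 1 + 1 + 0 = 13

13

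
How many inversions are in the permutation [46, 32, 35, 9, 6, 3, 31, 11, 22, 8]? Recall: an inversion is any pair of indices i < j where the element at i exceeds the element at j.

For each element, count later entries that are smaller:
46 → 32, 35, 9, 6, 3, 31, 11, 22, 8 → 9
32 → 9, 6, 3, 31, 11, 22, 8 → 7
35 → 9, 6, 3, 31, 11, 22, 8 → 7
9 → 6, 3, 8 → 3
6 → 3 → 1
3 → none → 0
31 → 11, 22, 8 → 3
11 → 8 → 1
22 → 8 → 1
8 → none → 0
Sum: 9 + 7 + 7 + 3 + 1 + 0 + 3 + 1 + 1 + 0 = 32

There are 32 inversions.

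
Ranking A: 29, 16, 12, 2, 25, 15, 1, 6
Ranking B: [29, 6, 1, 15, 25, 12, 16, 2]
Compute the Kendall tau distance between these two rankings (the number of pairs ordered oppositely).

Discordant pairs: 19

Assign each item its position (1..8) in the first ordering, then rewrite the second ordering as that position sequence:
positions: 29→1, 16→2, 12→3, 2→4, 25→5, 15→6, 1→7, 6→8
second ordering as positions: [1, 8, 7, 6, 5, 3, 2, 4]
Discordant pairs = inversions in this position sequence.
1: 0
8: 7, 6, 5, 3, 2, 4 → 6
7: 6, 5, 3, 2, 4 → 5
6: 5, 3, 2, 4 → 4
5: 3, 2, 4 → 3
3: 2 → 1
2: 0
4: 0
Total: 0 + 6 + 5 + 4 + 3 + 1 + 0 + 0 = 19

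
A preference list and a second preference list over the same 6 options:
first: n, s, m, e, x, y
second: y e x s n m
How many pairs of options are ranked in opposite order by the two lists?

There are 12 pairs.

Assign each item its position (1..6) in the first ordering, then rewrite the second ordering as that position sequence:
positions: n→1, s→2, m→3, e→4, x→5, y→6
second ordering as positions: [6, 4, 5, 2, 1, 3]
Discordant pairs = inversions in this position sequence.
6: 4, 5, 2, 1, 3 → 5
4: 2, 1, 3 → 3
5: 2, 1, 3 → 3
2: 1 → 1
1: 0
3: 0
Total: 5 + 3 + 3 + 1 + 0 + 0 = 12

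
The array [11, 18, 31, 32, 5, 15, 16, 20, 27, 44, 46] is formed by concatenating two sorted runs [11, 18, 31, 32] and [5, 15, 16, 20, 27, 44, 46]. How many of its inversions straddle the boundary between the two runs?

Take each right-half value and tally the left-half values above it:
r = 5: 11, 18, 31, 32 → 4
r = 15: 18, 31, 32 → 3
r = 16: 18, 31, 32 → 3
r = 20: 31, 32 → 2
r = 27: 31, 32 → 2
r = 44: none → 0
r = 46: none → 0
Cross-inversions: 4 + 3 + 3 + 2 + 2 + 0 + 0 = 14

14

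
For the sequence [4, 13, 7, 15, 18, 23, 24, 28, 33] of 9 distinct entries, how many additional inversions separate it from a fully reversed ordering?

35 inversions short

Maximum inversions for 9 distinct elements is C(9, 2) = 9·8/2 = 36.
Current inversions — for each element, count later smaller elements:
4: 0
13: 1
7: 0
15: 0
18: 0
23: 0
24: 0
28: 0
33: 0
Current total: 0 + 1 + 0 + 0 + 0 + 0 + 0 + 0 + 0 = 1
Shortfall: 36 − 1 = 35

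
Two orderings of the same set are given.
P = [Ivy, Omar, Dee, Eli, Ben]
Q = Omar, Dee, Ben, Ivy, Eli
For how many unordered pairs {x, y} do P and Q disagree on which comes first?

4 disagreeing pairs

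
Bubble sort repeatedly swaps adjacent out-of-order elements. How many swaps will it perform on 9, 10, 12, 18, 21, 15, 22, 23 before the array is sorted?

2 adjacent swaps

The minimum number of adjacent swaps to sort an array equals its inversion count, since every such swap removes exactly one inversion.
Count inversions — for each element, later elements that are smaller:
9: none → 0
10: none → 0
12: none → 0
18: 15 → 1
21: 15 → 1
15: none → 0
22: none → 0
23: none → 0
Total inversions: 0 + 0 + 0 + 1 + 1 + 0 + 0 + 0 = 2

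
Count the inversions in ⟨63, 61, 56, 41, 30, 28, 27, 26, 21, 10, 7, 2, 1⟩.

For each element, count later entries that are smaller:
63: 12
61: 11
56: 10
41: 9
30: 8
28: 7
27: 6
26: 5
21: 4
10: 3
7: 2
2: 1
1: 0
Sum: 12 + 11 + 10 + 9 + 8 + 7 + 6 + 5 + 4 + 3 + 2 + 1 + 0 = 78

There are 78 inversions.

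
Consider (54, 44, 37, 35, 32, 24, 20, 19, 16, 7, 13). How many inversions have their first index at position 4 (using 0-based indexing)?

The element at index 4 is 32.
Elements after it: 24, 20, 19, 16, 7, 13
Those smaller than 32: 24, 20, 19, 16, 7, 13

6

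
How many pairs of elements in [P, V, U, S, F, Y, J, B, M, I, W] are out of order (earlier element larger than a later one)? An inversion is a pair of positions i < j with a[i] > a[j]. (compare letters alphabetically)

32

Element-by-element contributions:
P → F, J, B, M, I → 5
V → U, S, F, J, B, M, I → 7
U → S, F, J, B, M, I → 6
S → F, J, B, M, I → 5
F → B → 1
Y → J, B, M, I, W → 5
J → B, I → 2
B → none → 0
M → I → 1
I → none → 0
W → none → 0
Sum: 5 + 7 + 6 + 5 + 1 + 5 + 2 + 0 + 1 + 0 + 0 = 32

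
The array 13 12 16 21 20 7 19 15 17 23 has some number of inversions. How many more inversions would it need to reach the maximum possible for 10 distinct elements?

29 inversions short

Maximum inversions for 10 distinct elements is C(10, 2) = 10·9/2 = 45.
Current inversions — for each element, count later smaller elements:
13: 2
12: 1
16: 2
21: 5
20: 4
7: 0
19: 2
15: 0
17: 0
23: 0
Current total: 2 + 1 + 2 + 5 + 4 + 0 + 2 + 0 + 0 + 0 = 16
Shortfall: 45 − 16 = 29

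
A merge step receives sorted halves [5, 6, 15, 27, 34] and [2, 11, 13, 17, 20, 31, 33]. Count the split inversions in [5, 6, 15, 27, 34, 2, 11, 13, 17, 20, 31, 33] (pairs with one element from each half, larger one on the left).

Take each right-half value and tally the left-half values above it:
r = 2: 5, 6, 15, 27, 34 → 5
r = 11: 15, 27, 34 → 3
r = 13: 15, 27, 34 → 3
r = 17: 27, 34 → 2
r = 20: 27, 34 → 2
r = 31: 34 → 1
r = 33: 34 → 1
Cross-inversions: 5 + 3 + 3 + 2 + 2 + 1 + 1 = 17

17 cross-inversions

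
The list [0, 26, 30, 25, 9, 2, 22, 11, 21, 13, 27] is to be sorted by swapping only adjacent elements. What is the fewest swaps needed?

26 adjacent swaps

Minimum adjacent swaps = number of inversions (each swap of adjacent out-of-order elements removes one inversion and no swap can remove more).
Count inversions — for each element, later elements that are smaller:
0: none → 0
26: 25, 9, 2, 22, 11, 21, 13 → 7
30: 25, 9, 2, 22, 11, 21, 13, 27 → 8
25: 9, 2, 22, 11, 21, 13 → 6
9: 2 → 1
2: none → 0
22: 11, 21, 13 → 3
11: none → 0
21: 13 → 1
13: none → 0
27: none → 0
Total inversions: 0 + 7 + 8 + 6 + 1 + 0 + 3 + 0 + 1 + 0 + 0 = 26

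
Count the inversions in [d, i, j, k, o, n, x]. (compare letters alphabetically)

1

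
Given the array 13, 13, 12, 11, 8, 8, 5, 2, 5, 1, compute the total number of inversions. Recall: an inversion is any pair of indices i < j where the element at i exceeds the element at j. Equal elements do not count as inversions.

41 out-of-order pairs

For each element, count later entries that are smaller:
13: 8
13: 8
12: 7
11: 6
8: 4
8: 4
5: 2
2: 1
5: 1
1: 0
Sum: 8 + 8 + 7 + 6 + 4 + 4 + 2 + 1 + 1 + 0 = 41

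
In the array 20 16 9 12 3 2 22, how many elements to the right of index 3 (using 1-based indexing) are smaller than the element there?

2

The element at index 3 is 9.
Elements after it: 12, 3, 2, 22
Those smaller than 9: 3, 2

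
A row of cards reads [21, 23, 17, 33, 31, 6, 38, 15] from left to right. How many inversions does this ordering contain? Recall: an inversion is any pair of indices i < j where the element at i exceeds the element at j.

Inversions: 14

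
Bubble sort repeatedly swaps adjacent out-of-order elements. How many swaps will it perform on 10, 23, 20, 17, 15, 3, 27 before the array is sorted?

11

The minimum number of adjacent swaps to sort an array equals its inversion count, since every such swap removes exactly one inversion.
Count inversions — for each element, later elements that are smaller:
10: 3 → 1
23: 20, 17, 15, 3 → 4
20: 17, 15, 3 → 3
17: 15, 3 → 2
15: 3 → 1
3: none → 0
27: none → 0
Total inversions: 1 + 4 + 3 + 2 + 1 + 0 + 0 = 11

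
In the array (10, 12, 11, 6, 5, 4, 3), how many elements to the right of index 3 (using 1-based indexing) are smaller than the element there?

The element at index 3 is 11.
Elements after it: 6, 5, 4, 3
Those smaller than 11: 6, 5, 4, 3

4 such elements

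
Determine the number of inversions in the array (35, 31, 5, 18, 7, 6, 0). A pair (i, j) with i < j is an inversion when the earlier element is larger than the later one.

Count, for each position, how many later elements it exceeds:
35 → 31, 5, 18, 7, 6, 0 → 6
31 → 5, 18, 7, 6, 0 → 5
5 → 0 → 1
18 → 7, 6, 0 → 3
7 → 6, 0 → 2
6 → 0 → 1
0 → none → 0
Sum: 6 + 5 + 1 + 3 + 2 + 1 + 0 = 18

18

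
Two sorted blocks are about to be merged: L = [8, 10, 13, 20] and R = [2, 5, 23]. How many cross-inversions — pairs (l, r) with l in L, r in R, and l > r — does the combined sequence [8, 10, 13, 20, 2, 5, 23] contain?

Count, for every r in R, how many entries of L exceed r:
r = 2: 8, 10, 13, 20 → 4
r = 5: 8, 10, 13, 20 → 4
r = 23: none → 0
Cross-inversions: 4 + 4 + 0 = 8

8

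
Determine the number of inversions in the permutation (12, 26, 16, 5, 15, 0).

11 inversions

For each element, count later entries that are smaller:
12 → 5, 0 → 2
26 → 16, 5, 15, 0 → 4
16 → 5, 15, 0 → 3
5 → 0 → 1
15 → 0 → 1
0 → none → 0
Sum: 2 + 4 + 3 + 1 + 1 + 0 = 11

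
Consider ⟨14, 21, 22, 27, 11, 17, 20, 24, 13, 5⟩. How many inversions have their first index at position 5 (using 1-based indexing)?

1

The element at index 5 is 11.
Elements after it: 17, 20, 24, 13, 5
Those smaller than 11: 5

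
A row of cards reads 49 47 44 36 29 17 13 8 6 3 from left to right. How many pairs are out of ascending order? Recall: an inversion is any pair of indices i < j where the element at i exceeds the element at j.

45

Sweep left to right; for each value list the smaller values that follow it:
49: 9
47: 8
44: 7
36: 6
29: 5
17: 4
13: 3
8: 2
6: 1
3: 0
Sum: 9 + 8 + 7 + 6 + 5 + 4 + 3 + 2 + 1 + 0 = 45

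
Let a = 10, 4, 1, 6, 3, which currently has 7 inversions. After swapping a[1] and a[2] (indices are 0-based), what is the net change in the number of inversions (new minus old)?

-1

Positions 1 and 2 hold 4 and 1; after swapping, the array is [10, 1, 4, 6, 3].
Sweep left to right; for each value list the smaller values that follow it:
10 → 1, 4, 6, 3 → 4
1 → none → 0
4 → 3 → 1
6 → 3 → 1
3 → none → 0
Sum: 4 + 0 + 1 + 1 + 0 = 6
Change: 6 − 7 = -1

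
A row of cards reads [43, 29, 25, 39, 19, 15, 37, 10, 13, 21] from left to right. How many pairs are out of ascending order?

Count, for each position, how many later elements it exceeds:
43: 9
29: 6
25: 5
39: 6
19: 3
15: 2
37: 3
10: 0
13: 0
21: 0
Sum: 9 + 6 + 5 + 6 + 3 + 2 + 3 + 0 + 0 + 0 = 34

34 out-of-order pairs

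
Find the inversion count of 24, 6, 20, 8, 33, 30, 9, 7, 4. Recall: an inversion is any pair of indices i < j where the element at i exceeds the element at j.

There are 23 inversions.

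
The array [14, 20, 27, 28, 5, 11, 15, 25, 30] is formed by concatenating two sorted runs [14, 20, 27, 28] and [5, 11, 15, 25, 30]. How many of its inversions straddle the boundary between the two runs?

Count, for every r in R, how many entries of L exceed r:
r = 5: 14, 20, 27, 28 → 4
r = 11: 14, 20, 27, 28 → 4
r = 15: 20, 27, 28 → 3
r = 25: 27, 28 → 2
r = 30: none → 0
Cross-inversions: 4 + 4 + 3 + 2 + 0 = 13

13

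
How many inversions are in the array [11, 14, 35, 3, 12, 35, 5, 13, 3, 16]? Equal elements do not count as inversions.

22 inversions

Sweep left to right; for each value list the smaller values that follow it:
11 → 3, 5, 3 → 3
14 → 3, 12, 5, 13, 3 → 5
35 → 3, 12, 5, 13, 3, 16 → 6
3 → none → 0
12 → 5, 3 → 2
35 → 5, 13, 3, 16 → 4
5 → 3 → 1
13 → 3 → 1
3 → none → 0
16 → none → 0
Sum: 3 + 5 + 6 + 0 + 2 + 4 + 1 + 1 + 0 + 0 = 22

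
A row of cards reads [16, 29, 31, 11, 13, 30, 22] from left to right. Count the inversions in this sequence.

Listing every pair i<j with a[i]>a[j] (using 0-based positions):
(0,3): 16 > 11
(0,4): 16 > 13
(1,3): 29 > 11
(1,4): 29 > 13
(1,6): 29 > 22
(2,3): 31 > 11
(2,4): 31 > 13
(2,5): 31 > 30
(2,6): 31 > 22
(5,6): 30 > 22
That's 10 pairs.

10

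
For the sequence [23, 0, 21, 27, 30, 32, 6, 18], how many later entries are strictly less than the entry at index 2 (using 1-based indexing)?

0

The element at index 2 is 0.
Elements after it: 21, 27, 30, 32, 6, 18
None of them are smaller than 0.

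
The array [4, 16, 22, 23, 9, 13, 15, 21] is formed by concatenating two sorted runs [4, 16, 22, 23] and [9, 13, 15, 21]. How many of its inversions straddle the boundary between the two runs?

11 cross-inversions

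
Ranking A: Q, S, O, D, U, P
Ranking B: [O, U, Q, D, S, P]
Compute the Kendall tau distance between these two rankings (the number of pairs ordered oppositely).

Assign each item its position (1..6) in the first ordering, then rewrite the second ordering as that position sequence:
positions: Q→1, S→2, O→3, D→4, U→5, P→6
second ordering as positions: [3, 5, 1, 4, 2, 6]
Discordant pairs = inversions in this position sequence.
3: 1, 2 → 2
5: 1, 4, 2 → 3
1: 0
4: 2 → 1
2: 0
6: 0
Total: 2 + 3 + 0 + 1 + 0 + 0 = 6

Discordant pairs: 6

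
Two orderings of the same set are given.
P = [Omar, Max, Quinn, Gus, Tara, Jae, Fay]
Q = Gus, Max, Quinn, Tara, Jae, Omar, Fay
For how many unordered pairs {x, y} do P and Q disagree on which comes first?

Assign each item its position (1..7) in the first ordering, then rewrite the second ordering as that position sequence:
positions: Omar→1, Max→2, Quinn→3, Gus→4, Tara→5, Jae→6, Fay→7
second ordering as positions: [4, 2, 3, 5, 6, 1, 7]
Discordant pairs = inversions in this position sequence.
4: 2, 3, 1 → 3
2: 1 → 1
3: 1 → 1
5: 1 → 1
6: 1 → 1
1: 0
7: 0
Total: 3 + 1 + 1 + 1 + 1 + 0 + 0 = 7

7 disagreeing pairs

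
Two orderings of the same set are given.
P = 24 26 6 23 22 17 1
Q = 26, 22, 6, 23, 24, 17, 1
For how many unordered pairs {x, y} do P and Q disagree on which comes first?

6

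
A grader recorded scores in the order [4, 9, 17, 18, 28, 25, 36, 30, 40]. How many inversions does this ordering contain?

2 inversions

Element-by-element contributions:
4 → none → 0
9 → none → 0
17 → none → 0
18 → none → 0
28 → 25 → 1
25 → none → 0
36 → 30 → 1
30 → none → 0
40 → none → 0
Sum: 0 + 0 + 0 + 0 + 1 + 0 + 1 + 0 + 0 = 2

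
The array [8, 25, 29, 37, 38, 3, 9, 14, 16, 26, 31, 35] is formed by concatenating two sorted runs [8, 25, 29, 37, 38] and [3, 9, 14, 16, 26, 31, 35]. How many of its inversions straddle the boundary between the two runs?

Count, for every r in R, how many entries of L exceed r:
r = 3: 8, 25, 29, 37, 38 → 5
r = 9: 25, 29, 37, 38 → 4
r = 14: 25, 29, 37, 38 → 4
r = 16: 25, 29, 37, 38 → 4
r = 26: 29, 37, 38 → 3
r = 31: 37, 38 → 2
r = 35: 37, 38 → 2
Cross-inversions: 5 + 4 + 4 + 4 + 3 + 2 + 2 = 24

24 split inversions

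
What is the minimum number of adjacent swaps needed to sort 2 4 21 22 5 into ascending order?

2 swaps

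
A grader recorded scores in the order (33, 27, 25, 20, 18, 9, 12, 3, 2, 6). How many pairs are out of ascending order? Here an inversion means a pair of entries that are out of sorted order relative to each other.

42

Sweep left to right; for each value list the smaller values that follow it:
33 → 27, 25, 20, 18, 9, 12, 3, 2, 6 → 9
27 → 25, 20, 18, 9, 12, 3, 2, 6 → 8
25 → 20, 18, 9, 12, 3, 2, 6 → 7
20 → 18, 9, 12, 3, 2, 6 → 6
18 → 9, 12, 3, 2, 6 → 5
9 → 3, 2, 6 → 3
12 → 3, 2, 6 → 3
3 → 2 → 1
2 → none → 0
6 → none → 0
Sum: 9 + 8 + 7 + 6 + 5 + 3 + 3 + 1 + 0 + 0 = 42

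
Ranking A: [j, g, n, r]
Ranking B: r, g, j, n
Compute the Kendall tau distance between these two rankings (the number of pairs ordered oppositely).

Assign each item its position (1..4) in the first ordering, then rewrite the second ordering as that position sequence:
positions: j→1, g→2, n→3, r→4
second ordering as positions: [4, 2, 1, 3]
Discordant pairs = inversions in this position sequence.
4: 2, 1, 3 → 3
2: 1 → 1
1: 0
3: 0
Total: 3 + 1 + 0 + 0 = 4

4 discordant pairs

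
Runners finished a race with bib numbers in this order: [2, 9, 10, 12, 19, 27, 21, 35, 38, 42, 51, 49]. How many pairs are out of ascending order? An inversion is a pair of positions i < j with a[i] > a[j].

There are 2 out-of-order pairs.

Sweep left to right; for each value list the smaller values that follow it:
2: 0
9: 0
10: 0
12: 0
19: 0
27: 1
21: 0
35: 0
38: 0
42: 0
51: 1
49: 0
Sum: 0 + 0 + 0 + 0 + 0 + 1 + 0 + 0 + 0 + 0 + 1 + 0 = 2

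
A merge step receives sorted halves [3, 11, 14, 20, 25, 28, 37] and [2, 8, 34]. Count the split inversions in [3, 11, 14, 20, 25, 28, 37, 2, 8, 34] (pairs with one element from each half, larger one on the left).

For each element r of the right run, count left-run elements greater than r:
r = 2: 3, 11, 14, 20, 25, 28, 37 → 7
r = 8: 11, 14, 20, 25, 28, 37 → 6
r = 34: 37 → 1
Cross-inversions: 7 + 6 + 1 = 14

14 split inversions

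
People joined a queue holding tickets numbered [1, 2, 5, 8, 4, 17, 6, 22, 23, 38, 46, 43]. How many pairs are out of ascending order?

5

For each element, count later entries that are smaller:
1 → none → 0
2 → none → 0
5 → 4 → 1
8 → 4, 6 → 2
4 → none → 0
17 → 6 → 1
6 → none → 0
22 → none → 0
23 → none → 0
38 → none → 0
46 → 43 → 1
43 → none → 0
Sum: 0 + 0 + 1 + 2 + 0 + 1 + 0 + 0 + 0 + 0 + 1 + 0 = 5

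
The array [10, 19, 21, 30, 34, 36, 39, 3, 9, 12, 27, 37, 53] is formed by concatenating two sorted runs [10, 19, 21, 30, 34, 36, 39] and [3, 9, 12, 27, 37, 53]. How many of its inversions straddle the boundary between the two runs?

There are 25 split inversions.

Count, for every r in R, how many entries of L exceed r:
r = 3: 10, 19, 21, 30, 34, 36, 39 → 7
r = 9: 10, 19, 21, 30, 34, 36, 39 → 7
r = 12: 19, 21, 30, 34, 36, 39 → 6
r = 27: 30, 34, 36, 39 → 4
r = 37: 39 → 1
r = 53: none → 0
Cross-inversions: 7 + 7 + 6 + 4 + 1 + 0 = 25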